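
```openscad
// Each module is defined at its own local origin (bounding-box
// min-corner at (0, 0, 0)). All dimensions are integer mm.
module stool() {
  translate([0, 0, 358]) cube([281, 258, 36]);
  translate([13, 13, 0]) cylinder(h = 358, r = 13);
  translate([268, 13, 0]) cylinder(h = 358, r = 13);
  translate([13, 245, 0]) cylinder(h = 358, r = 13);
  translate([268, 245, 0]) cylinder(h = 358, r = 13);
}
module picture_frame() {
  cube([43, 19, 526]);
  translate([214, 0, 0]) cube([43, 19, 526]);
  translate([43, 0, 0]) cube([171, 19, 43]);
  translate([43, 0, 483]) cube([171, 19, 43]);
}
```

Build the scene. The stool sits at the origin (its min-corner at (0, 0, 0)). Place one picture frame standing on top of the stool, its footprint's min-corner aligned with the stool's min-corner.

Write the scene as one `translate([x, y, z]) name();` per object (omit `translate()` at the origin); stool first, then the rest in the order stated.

stool();
translate([0, 0, 394]) picture_frame();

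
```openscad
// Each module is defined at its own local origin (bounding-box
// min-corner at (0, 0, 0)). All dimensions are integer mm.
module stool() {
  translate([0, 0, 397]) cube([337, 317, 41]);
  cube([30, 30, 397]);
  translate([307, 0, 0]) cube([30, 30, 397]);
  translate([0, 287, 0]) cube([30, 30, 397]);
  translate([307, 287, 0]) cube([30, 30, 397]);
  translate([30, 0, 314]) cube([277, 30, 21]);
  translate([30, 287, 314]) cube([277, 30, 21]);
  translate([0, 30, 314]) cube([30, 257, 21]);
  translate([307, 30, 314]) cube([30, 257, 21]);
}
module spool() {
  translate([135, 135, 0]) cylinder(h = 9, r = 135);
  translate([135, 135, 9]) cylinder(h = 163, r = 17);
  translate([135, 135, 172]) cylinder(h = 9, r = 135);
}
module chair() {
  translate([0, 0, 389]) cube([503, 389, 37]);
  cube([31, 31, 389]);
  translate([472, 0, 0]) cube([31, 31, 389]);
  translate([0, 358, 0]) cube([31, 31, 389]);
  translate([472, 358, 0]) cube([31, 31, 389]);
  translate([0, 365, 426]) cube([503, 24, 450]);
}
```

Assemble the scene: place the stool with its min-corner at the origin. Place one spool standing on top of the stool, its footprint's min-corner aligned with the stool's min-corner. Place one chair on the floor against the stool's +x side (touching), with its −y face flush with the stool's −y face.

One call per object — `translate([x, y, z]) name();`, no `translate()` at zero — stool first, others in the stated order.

stool();
translate([0, 0, 438]) spool();
translate([337, 0, 0]) chair();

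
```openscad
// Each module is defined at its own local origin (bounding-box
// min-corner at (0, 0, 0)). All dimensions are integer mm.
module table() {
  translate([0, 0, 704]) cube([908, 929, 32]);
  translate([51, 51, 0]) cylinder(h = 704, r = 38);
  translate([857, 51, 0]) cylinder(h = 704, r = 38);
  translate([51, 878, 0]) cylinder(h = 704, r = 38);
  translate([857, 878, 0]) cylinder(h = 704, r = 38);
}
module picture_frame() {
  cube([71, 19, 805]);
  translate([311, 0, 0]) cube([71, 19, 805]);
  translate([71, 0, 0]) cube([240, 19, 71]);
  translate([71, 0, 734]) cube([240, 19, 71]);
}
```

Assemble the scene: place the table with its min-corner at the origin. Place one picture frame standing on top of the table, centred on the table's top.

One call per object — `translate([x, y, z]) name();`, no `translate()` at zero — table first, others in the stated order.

table();
translate([263, 455, 736]) picture_frame();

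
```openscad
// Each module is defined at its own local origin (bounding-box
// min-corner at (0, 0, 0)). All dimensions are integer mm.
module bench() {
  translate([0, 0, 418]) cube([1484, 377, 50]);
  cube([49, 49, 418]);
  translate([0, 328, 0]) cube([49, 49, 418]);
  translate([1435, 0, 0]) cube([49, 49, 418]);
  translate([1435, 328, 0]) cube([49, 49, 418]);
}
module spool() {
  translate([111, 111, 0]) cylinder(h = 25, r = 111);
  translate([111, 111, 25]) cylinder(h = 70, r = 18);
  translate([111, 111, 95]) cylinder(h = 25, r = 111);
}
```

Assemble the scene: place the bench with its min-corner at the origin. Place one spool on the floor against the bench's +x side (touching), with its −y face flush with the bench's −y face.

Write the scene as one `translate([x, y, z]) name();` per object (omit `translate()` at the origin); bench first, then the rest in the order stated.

bench();
translate([1484, 0, 0]) spool();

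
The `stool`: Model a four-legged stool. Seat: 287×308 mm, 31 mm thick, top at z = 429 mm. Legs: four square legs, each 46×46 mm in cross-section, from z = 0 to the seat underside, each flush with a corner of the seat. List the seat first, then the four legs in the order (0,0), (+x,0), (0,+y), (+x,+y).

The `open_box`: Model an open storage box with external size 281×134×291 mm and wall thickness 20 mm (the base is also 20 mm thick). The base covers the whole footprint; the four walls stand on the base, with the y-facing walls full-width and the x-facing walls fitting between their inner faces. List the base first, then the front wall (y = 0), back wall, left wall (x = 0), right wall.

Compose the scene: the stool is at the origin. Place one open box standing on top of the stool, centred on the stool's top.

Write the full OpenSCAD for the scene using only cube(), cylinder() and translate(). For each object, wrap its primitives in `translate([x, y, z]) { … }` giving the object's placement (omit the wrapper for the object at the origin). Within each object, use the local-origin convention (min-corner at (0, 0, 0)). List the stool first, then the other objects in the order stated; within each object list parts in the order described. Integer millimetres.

translate([0, 0, 398]) cube([287, 308, 31]);
cube([46, 46, 398]);
translate([241, 0, 0]) cube([46, 46, 398]);
translate([0, 262, 0]) cube([46, 46, 398]);
translate([241, 262, 0]) cube([46, 46, 398]);
translate([3, 87, 429]) {
  cube([281, 134, 20]);
  translate([0, 0, 20]) cube([281, 20, 271]);
  translate([0, 114, 20]) cube([281, 20, 271]);
  translate([0, 20, 20]) cube([20, 94, 271]);
  translate([261, 20, 20]) cube([20, 94, 271]);
}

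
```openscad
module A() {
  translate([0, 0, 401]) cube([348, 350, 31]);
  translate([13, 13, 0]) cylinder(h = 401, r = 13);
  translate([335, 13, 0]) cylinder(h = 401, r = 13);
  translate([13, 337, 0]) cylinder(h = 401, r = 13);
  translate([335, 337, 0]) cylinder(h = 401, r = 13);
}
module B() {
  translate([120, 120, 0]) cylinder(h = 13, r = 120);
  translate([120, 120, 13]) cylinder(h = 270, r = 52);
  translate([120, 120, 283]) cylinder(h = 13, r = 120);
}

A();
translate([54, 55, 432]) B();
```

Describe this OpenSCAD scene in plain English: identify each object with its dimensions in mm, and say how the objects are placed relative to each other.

A is a four-legged stool. The seat is a 348×350×31 mm slab whose top surface is at z = 432 mm; four round legs, each 26 mm in diameter, run from the floor (z = 0) to the underside of the seat, each leg's axis is inset half a diameter from the nearest pair of seat edges (so the leg's bounding box is flush with the corner).

B is a spool: two coaxial disc flanges of radius 120 mm and thickness 13 mm, joined by a core cylinder of radius 52 mm and height 270 mm. The lower flange rests on z = 0 and the three cylinders share a vertical axis.

The spool is on top of the stool, centred.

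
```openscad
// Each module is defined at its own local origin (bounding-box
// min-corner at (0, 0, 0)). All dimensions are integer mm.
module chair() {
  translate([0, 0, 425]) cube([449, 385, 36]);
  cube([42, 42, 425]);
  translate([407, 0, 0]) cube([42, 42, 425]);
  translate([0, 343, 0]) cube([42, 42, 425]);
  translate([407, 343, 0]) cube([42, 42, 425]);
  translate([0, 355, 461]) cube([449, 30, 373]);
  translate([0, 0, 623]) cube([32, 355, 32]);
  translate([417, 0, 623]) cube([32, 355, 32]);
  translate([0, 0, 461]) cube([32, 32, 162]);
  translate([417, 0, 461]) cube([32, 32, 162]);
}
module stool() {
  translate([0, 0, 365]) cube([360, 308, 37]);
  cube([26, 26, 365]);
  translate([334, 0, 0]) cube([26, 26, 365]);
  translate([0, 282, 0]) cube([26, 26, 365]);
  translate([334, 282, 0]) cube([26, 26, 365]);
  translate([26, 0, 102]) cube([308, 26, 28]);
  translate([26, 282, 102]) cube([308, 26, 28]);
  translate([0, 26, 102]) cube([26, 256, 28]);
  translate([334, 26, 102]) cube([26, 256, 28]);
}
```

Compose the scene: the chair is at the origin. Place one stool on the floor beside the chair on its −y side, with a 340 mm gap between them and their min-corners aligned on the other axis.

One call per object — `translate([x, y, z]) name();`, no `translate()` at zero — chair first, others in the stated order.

chair();
translate([0, -648, 0]) stool();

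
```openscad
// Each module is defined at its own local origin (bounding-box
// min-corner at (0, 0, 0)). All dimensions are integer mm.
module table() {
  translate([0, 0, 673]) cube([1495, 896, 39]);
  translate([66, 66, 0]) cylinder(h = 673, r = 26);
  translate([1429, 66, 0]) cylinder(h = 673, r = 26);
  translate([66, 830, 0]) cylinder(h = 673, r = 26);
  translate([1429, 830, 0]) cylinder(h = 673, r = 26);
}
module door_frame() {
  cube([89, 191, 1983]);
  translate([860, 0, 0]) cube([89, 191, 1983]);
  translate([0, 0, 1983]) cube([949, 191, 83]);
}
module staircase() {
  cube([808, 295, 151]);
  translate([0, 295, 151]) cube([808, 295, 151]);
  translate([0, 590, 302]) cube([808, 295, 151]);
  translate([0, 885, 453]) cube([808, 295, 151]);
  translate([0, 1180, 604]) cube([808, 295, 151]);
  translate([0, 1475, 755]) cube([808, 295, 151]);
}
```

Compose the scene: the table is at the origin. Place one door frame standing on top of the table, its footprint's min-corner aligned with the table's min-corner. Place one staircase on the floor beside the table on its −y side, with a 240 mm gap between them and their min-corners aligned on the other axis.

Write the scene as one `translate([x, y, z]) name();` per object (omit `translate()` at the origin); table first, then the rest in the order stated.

table();
translate([0, 0, 712]) door_frame();
translate([0, -2010, 0]) staircase();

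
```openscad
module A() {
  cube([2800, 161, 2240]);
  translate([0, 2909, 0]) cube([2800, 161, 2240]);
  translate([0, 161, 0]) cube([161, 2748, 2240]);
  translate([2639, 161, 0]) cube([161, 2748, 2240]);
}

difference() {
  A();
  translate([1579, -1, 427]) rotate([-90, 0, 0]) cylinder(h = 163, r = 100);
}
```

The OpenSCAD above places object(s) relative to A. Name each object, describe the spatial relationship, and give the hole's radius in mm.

The subtracted cylinder has r = 100 mm.

A is a house frame. The house frame has a circular hole through its front wall. The hole's radius is 100 mm.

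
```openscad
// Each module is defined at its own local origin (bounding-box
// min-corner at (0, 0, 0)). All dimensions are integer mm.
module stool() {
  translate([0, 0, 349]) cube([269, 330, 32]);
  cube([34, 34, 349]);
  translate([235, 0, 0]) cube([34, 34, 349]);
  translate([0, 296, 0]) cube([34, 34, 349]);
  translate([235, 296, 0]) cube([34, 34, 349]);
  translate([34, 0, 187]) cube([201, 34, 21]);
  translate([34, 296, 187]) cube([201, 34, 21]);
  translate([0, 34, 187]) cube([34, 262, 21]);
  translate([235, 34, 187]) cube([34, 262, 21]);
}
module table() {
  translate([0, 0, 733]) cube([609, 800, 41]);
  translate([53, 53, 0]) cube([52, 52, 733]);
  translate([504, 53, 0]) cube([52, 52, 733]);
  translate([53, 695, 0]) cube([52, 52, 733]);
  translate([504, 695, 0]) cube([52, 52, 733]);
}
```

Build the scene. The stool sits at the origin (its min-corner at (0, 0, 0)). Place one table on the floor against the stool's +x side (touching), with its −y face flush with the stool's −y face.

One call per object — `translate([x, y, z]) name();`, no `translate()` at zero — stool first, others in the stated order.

stool();
translate([269, 0, 0]) table();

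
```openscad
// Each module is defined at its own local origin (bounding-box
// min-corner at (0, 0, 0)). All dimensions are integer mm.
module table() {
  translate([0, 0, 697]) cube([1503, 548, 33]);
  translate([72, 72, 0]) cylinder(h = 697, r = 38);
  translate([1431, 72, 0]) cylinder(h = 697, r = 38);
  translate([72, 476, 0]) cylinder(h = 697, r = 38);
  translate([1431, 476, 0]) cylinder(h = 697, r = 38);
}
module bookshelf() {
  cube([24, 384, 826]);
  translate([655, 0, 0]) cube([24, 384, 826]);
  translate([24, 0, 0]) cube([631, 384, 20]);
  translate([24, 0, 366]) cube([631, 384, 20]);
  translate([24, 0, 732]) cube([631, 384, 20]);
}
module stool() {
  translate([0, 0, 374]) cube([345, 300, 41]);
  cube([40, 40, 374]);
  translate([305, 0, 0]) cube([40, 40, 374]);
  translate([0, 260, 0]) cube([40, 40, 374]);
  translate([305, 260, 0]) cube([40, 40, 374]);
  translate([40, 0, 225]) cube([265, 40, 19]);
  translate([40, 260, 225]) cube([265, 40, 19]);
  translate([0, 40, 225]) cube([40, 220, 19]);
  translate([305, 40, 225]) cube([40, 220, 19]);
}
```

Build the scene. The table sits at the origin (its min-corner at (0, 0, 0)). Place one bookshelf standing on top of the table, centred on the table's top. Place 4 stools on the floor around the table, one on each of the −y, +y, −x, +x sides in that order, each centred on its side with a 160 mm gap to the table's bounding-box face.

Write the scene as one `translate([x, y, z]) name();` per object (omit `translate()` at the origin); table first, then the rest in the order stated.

table();
translate([412, 82, 730]) bookshelf();
translate([579, -460, 0]) stool();
translate([579, 708, 0]) stool();
translate([-505, 124, 0]) stool();
translate([1663, 124, 0]) stool();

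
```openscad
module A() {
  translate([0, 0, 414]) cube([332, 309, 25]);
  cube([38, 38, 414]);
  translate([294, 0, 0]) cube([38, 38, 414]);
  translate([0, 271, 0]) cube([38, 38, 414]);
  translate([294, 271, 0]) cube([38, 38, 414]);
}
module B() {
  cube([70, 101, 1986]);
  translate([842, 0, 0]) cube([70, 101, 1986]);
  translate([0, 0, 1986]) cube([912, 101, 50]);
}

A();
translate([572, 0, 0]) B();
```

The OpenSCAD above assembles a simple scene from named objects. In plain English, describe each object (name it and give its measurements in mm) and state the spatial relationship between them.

A is a four-legged stool. The seat is a 332×309×25 mm slab whose top surface is at z = 439 mm; four square legs, each 38×38 mm in cross-section, run from the floor (z = 0) to the underside of the seat, each flush with a corner of the seat.

B is a door frame. The clear opening is 772 mm wide and 1986 mm high. Two 70 mm wide jambs, 101 mm deep, stand either side of the opening from the floor to the top of the opening. A 50 mm thick head sits across the top of both jambs, spanning the full outside width of the frame.

The door frame is on the floor beside the stool on its +x side.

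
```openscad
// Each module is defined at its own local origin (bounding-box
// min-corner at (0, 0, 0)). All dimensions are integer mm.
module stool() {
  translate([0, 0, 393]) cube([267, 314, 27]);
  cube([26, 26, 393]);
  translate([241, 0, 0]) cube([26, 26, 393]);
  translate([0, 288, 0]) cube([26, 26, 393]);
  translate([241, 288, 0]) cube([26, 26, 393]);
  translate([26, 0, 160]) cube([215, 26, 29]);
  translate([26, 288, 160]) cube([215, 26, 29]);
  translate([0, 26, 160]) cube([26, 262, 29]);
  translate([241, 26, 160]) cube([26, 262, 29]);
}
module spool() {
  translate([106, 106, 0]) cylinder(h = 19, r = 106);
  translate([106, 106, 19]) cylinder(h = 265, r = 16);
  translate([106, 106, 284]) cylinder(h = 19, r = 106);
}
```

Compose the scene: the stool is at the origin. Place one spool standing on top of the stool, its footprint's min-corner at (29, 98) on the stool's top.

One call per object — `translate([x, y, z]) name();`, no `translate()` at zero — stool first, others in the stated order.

stool();
translate([29, 98, 420]) spool();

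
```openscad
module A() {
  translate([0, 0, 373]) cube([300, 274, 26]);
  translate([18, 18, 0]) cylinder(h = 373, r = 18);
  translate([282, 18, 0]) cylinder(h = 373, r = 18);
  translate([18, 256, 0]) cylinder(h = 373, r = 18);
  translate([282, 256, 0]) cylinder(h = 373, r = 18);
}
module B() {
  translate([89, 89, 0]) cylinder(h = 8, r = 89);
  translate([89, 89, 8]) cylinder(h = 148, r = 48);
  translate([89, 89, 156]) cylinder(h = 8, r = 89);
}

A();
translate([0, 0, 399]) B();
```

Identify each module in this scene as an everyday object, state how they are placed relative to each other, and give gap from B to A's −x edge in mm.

A is a stool. B is a spool. The spool is on top of the stool. The gap from the spool to the stool's −x edge is 0 mm.

The spool's min-x is at 0; the stool's min-x is 0; gap = 0 mm.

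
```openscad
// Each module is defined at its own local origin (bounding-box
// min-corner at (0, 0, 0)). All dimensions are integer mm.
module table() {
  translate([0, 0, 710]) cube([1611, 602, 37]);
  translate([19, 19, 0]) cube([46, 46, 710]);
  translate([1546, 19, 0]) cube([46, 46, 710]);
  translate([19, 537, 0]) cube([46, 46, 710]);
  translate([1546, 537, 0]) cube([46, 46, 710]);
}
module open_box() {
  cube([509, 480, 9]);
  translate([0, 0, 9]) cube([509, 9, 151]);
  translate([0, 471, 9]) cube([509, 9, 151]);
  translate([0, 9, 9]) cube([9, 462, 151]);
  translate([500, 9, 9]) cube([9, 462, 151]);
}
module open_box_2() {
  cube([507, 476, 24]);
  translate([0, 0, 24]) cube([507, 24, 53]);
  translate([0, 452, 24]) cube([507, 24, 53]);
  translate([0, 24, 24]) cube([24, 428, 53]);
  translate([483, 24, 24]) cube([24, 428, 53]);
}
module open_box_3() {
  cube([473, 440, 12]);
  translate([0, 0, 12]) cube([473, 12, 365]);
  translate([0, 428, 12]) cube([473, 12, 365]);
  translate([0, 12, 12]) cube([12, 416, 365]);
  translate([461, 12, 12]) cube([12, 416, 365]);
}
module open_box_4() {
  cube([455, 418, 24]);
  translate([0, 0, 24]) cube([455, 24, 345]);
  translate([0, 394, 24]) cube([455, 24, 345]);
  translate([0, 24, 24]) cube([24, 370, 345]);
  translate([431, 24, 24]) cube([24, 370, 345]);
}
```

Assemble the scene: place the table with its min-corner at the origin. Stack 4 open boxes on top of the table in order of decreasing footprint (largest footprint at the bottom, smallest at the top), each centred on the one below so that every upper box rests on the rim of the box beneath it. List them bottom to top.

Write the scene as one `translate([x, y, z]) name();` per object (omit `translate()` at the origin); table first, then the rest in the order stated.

table();
translate([551, 61, 747]) open_box();
translate([552, 63, 907]) open_box_2();
translate([569, 81, 984]) open_box_3();
translate([578, 92, 1361]) open_box_4();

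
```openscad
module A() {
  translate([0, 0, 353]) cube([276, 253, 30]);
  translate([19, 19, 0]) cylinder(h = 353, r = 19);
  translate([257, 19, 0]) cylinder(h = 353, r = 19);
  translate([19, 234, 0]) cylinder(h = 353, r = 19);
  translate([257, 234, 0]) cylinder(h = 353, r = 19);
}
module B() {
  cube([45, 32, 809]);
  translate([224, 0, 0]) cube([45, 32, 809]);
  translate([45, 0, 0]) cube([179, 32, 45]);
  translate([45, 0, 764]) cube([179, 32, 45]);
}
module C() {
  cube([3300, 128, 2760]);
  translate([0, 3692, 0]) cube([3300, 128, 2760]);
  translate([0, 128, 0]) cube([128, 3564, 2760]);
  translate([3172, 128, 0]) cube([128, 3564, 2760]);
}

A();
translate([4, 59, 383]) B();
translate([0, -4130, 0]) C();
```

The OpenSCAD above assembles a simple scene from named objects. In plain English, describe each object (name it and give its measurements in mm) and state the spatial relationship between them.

A is a four-legged stool. The seat is 276×253 mm, 30 mm thick, top at z = 383 mm. It stands on four round legs, each 38 mm in diameter, from z = 0 to the seat underside, each leg's axis is inset half a diameter from the nearest pair of seat edges (so the leg's bounding box is flush with the corner).

B is a picture frame with a 179×719 mm rectangular opening (x by z) and a uniform 45 mm border on every side. Frame depth is 32 mm along y. It is built from two vertical stiles running the full outside height and two horizontal rails spanning the gap between the stiles.

C is a box-shaped house frame (walls only): outside footprint 3300×3820 mm, wall height 2760 mm, wall thickness 128 mm. The two y-facing walls run the full x-width; the two x-facing walls fit between the inner faces of the y-facing walls.

The picture frame is on top of the stool. The house frame is on the floor beside the stool on its −y side.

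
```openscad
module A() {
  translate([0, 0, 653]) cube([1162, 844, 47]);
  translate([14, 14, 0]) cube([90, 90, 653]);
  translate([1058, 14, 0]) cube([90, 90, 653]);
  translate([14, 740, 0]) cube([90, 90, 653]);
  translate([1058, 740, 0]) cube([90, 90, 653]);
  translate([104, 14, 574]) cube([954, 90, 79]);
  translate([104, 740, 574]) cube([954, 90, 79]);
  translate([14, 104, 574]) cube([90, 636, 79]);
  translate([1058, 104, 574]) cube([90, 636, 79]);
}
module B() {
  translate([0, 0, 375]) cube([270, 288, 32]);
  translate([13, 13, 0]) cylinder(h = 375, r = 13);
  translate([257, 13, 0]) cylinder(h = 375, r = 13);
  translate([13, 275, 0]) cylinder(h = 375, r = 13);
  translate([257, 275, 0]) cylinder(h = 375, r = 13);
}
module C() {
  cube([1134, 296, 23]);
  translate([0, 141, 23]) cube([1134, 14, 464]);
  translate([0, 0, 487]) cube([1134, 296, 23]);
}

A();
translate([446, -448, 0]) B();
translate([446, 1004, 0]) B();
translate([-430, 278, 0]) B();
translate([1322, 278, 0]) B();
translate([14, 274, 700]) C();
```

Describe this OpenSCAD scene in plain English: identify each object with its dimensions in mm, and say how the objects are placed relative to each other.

A is a table with a 1162×844 mm rectangular top, 47 mm thick, top surface at z = 700 mm, supported by four 90×90 mm square legs, each inset 14 mm from the nearest pair of top edges, running from the floor. Four apron rails, 90 mm thick and 79 mm tall, run between adjacent legs with their top edges flush with the underside of the top and their outer faces flush with the legs' outer faces.

B is a four-legged stool. The seat is a 270×288×32 mm slab whose top surface is at z = 407 mm; four round legs, each 26 mm in diameter, run from the floor (z = 0) to the underside of the seat, each leg's axis is inset half a diameter from the nearest pair of seat edges (so the leg's bounding box is flush with the corner).

C is an I-beam lying along x, 1134 mm long. Overall section height 510 mm. Two flanges 296 mm wide (y) and 23 mm thick, one on the floor and one at the top; a web 14 mm thick runs between them, centred on the flange width.

Four stools sit around the table at the −y, +y, −x, +x sides. The I-beam is on top of the table, centred.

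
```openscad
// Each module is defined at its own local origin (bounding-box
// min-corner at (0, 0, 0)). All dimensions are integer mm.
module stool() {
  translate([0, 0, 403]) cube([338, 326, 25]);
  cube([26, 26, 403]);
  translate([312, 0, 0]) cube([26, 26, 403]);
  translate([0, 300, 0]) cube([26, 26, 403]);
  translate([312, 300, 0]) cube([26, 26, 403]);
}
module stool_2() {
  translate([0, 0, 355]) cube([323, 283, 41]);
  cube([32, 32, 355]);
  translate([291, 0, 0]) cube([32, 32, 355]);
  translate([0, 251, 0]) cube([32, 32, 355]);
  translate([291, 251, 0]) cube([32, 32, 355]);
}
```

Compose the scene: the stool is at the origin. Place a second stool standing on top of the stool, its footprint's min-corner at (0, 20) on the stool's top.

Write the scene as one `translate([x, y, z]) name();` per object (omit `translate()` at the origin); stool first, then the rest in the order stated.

stool();
translate([0, 20, 428]) stool_2();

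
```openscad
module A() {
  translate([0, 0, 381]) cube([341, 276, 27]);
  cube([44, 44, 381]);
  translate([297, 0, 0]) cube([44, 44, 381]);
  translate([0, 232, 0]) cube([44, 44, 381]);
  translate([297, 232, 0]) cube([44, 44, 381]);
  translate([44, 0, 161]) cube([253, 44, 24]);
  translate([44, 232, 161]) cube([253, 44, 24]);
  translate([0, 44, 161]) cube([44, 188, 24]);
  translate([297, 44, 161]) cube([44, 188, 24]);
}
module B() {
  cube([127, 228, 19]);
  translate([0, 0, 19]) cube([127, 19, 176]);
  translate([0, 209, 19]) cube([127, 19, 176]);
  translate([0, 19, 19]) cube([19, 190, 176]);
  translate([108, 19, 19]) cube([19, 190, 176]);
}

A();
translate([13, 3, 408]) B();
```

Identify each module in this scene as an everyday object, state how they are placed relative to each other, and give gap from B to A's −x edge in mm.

The open box's min-x is at 13; the stool's min-x is 0; gap = 13 mm.

A is a stool. B is an open box. The open box is on top of the stool. The gap from the open box to the stool's −x edge is 13 mm.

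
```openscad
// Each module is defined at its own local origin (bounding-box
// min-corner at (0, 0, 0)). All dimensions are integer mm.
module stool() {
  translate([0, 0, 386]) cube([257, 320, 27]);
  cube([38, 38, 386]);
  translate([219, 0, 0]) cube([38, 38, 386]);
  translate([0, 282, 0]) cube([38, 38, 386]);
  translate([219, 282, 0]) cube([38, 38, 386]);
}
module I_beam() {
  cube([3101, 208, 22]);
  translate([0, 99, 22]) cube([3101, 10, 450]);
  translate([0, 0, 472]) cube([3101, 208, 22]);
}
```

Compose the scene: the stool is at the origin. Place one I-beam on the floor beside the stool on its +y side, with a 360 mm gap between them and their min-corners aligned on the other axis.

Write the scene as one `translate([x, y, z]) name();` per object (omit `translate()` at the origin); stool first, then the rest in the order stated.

stool();
translate([0, 680, 0]) I_beam();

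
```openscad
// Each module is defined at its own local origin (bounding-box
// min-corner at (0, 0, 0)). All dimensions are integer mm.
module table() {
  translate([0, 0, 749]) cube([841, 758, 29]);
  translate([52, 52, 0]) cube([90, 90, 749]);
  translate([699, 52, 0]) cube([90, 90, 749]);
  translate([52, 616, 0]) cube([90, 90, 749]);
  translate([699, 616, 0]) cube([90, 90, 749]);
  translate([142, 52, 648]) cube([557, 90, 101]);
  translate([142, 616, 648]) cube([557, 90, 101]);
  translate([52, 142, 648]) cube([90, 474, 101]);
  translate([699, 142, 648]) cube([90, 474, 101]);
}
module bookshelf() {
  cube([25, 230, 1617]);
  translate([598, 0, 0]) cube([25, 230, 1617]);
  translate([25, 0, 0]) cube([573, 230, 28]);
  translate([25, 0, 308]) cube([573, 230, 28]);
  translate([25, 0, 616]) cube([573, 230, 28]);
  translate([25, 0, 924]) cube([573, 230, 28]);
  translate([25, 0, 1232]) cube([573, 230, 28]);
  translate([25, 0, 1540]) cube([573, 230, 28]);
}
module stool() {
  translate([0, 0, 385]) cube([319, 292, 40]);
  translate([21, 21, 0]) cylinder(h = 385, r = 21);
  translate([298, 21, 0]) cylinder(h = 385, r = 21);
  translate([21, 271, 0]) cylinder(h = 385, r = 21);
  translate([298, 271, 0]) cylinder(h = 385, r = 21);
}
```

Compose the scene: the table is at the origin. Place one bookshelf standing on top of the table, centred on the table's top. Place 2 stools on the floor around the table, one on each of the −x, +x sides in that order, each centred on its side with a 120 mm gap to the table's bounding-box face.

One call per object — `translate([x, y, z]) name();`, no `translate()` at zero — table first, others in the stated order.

table();
translate([109, 264, 778]) bookshelf();
translate([-439, 233, 0]) stool();
translate([961, 233, 0]) stool();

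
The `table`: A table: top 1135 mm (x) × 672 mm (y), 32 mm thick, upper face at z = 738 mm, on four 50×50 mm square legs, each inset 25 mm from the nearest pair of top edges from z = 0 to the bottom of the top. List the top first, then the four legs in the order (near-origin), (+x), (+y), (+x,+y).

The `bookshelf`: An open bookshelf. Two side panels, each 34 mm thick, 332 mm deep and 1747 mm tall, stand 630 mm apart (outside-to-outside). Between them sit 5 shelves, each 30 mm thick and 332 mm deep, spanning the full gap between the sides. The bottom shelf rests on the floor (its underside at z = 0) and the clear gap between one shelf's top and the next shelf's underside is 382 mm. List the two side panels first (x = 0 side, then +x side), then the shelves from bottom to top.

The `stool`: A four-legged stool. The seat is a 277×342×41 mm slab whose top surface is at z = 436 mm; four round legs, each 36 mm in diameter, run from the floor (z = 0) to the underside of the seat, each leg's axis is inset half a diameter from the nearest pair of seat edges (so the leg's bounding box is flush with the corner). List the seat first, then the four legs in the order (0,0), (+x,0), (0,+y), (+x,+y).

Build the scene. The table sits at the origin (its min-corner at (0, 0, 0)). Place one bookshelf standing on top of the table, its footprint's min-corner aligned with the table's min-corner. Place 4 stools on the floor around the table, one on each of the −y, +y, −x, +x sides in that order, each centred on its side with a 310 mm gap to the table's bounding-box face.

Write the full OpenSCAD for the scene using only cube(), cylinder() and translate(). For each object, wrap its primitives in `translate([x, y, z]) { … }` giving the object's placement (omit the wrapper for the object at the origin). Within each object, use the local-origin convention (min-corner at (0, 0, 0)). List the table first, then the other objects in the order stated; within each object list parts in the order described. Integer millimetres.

translate([0, 0, 706]) cube([1135, 672, 32]);
translate([25, 25, 0]) cube([50, 50, 706]);
translate([1060, 25, 0]) cube([50, 50, 706]);
translate([25, 597, 0]) cube([50, 50, 706]);
translate([1060, 597, 0]) cube([50, 50, 706]);
translate([0, 0, 738]) {
  cube([34, 332, 1747]);
  translate([596, 0, 0]) cube([34, 332, 1747]);
  translate([34, 0, 0]) cube([562, 332, 30]);
  translate([34, 0, 412]) cube([562, 332, 30]);
  translate([34, 0, 824]) cube([562, 332, 30]);
  translate([34, 0, 1236]) cube([562, 332, 30]);
  translate([34, 0, 1648]) cube([562, 332, 30]);
}
translate([429, -652, 0]) {
  translate([0, 0, 395]) cube([277, 342, 41]);
  translate([18, 18, 0]) cylinder(h = 395, r = 18);
  translate([259, 18, 0]) cylinder(h = 395, r = 18);
  translate([18, 324, 0]) cylinder(h = 395, r = 18);
  translate([259, 324, 0]) cylinder(h = 395, r = 18);
}
translate([429, 982, 0]) {
  translate([0, 0, 395]) cube([277, 342, 41]);
  translate([18, 18, 0]) cylinder(h = 395, r = 18);
  translate([259, 18, 0]) cylinder(h = 395, r = 18);
  translate([18, 324, 0]) cylinder(h = 395, r = 18);
  translate([259, 324, 0]) cylinder(h = 395, r = 18);
}
translate([-587, 165, 0]) {
  translate([0, 0, 395]) cube([277, 342, 41]);
  translate([18, 18, 0]) cylinder(h = 395, r = 18);
  translate([259, 18, 0]) cylinder(h = 395, r = 18);
  translate([18, 324, 0]) cylinder(h = 395, r = 18);
  translate([259, 324, 0]) cylinder(h = 395, r = 18);
}
translate([1445, 165, 0]) {
  translate([0, 0, 395]) cube([277, 342, 41]);
  translate([18, 18, 0]) cylinder(h = 395, r = 18);
  translate([259, 18, 0]) cylinder(h = 395, r = 18);
  translate([18, 324, 0]) cylinder(h = 395, r = 18);
  translate([259, 324, 0]) cylinder(h = 395, r = 18);
}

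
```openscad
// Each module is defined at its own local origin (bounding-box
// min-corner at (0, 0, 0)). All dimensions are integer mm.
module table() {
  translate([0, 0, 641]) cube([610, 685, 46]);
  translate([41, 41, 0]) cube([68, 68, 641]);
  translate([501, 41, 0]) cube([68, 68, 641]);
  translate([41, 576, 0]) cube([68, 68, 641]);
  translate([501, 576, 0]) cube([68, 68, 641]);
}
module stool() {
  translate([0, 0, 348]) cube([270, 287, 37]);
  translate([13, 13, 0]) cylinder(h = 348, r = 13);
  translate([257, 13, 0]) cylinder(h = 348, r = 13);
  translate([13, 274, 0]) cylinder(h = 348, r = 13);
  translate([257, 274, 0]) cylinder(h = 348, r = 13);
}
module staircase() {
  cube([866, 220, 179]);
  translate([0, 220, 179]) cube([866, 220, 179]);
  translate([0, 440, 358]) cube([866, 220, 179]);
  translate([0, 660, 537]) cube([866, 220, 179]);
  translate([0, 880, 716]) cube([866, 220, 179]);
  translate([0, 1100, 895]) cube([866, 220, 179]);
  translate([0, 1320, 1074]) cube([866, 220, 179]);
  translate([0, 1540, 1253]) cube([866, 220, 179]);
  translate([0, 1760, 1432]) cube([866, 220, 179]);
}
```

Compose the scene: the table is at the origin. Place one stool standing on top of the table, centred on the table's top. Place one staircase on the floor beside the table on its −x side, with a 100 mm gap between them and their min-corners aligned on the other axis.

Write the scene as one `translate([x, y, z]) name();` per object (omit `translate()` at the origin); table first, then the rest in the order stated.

table();
translate([170, 199, 687]) stool();
translate([-966, 0, 0]) staircase();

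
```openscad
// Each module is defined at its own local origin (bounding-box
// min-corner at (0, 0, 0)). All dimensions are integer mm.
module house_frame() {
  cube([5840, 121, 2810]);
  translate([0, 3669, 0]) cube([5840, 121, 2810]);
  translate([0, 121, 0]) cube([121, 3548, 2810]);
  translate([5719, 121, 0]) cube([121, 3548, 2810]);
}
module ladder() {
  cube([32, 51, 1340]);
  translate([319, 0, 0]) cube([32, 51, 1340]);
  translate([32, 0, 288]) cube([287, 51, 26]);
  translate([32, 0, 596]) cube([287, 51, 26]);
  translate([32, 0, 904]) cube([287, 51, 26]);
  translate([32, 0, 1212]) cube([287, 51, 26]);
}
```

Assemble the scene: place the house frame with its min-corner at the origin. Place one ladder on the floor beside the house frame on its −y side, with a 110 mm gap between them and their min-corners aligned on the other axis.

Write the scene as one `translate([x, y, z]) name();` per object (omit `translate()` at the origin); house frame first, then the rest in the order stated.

house_frame();
translate([0, -161, 0]) ladder();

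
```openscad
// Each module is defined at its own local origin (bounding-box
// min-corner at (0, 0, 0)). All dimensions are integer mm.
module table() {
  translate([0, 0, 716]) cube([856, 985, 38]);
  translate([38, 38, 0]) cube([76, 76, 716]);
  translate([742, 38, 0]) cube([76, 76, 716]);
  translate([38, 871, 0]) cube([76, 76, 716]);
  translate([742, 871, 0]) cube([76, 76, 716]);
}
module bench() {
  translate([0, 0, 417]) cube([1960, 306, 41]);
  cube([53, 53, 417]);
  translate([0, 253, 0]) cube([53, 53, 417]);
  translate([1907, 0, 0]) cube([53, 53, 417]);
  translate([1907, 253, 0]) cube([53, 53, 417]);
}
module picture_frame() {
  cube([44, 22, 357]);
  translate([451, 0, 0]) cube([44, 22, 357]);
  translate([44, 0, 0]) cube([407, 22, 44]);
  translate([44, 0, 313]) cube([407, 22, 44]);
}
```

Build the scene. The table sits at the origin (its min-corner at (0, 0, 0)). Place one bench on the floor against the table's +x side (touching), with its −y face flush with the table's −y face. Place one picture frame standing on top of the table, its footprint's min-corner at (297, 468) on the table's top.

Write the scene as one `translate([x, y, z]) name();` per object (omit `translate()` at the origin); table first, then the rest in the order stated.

table();
translate([856, 0, 0]) bench();
translate([297, 468, 754]) picture_frame();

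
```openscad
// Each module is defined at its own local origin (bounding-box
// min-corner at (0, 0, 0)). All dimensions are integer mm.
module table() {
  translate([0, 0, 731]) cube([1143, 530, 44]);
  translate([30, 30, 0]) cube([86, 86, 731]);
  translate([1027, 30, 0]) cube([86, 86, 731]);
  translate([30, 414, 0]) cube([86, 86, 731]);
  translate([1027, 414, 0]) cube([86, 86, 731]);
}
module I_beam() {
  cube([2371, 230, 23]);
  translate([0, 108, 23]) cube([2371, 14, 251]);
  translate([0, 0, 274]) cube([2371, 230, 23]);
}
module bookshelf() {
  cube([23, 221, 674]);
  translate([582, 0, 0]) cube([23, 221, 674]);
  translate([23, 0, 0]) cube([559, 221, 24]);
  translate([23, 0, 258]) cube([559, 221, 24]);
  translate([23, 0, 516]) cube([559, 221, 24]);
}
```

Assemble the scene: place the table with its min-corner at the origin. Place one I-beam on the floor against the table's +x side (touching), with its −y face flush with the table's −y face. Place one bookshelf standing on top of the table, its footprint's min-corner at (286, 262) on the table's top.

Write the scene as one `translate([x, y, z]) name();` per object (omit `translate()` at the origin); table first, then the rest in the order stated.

table();
translate([1143, 0, 0]) I_beam();
translate([286, 262, 775]) bookshelf();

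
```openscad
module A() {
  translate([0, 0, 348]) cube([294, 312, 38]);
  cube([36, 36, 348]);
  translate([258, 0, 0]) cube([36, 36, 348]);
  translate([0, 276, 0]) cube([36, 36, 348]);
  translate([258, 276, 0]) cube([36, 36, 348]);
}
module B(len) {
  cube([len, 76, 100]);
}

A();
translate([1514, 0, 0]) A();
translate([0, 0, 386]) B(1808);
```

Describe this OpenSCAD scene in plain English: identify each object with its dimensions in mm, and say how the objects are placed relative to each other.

A is a four-legged stool. The seat is 294×312 mm, 38 mm thick, top at z = 386 mm. It stands on four square legs, each 36×36 mm in cross-section, from z = 0 to the seat underside, each flush with a corner of the seat.

B is a rectangular beam 1808 mm long (x), 76 mm deep (y), 100 mm thick (z).

The beam spans the tops of two stools placed 1220 mm apart, resting at z = 386 mm.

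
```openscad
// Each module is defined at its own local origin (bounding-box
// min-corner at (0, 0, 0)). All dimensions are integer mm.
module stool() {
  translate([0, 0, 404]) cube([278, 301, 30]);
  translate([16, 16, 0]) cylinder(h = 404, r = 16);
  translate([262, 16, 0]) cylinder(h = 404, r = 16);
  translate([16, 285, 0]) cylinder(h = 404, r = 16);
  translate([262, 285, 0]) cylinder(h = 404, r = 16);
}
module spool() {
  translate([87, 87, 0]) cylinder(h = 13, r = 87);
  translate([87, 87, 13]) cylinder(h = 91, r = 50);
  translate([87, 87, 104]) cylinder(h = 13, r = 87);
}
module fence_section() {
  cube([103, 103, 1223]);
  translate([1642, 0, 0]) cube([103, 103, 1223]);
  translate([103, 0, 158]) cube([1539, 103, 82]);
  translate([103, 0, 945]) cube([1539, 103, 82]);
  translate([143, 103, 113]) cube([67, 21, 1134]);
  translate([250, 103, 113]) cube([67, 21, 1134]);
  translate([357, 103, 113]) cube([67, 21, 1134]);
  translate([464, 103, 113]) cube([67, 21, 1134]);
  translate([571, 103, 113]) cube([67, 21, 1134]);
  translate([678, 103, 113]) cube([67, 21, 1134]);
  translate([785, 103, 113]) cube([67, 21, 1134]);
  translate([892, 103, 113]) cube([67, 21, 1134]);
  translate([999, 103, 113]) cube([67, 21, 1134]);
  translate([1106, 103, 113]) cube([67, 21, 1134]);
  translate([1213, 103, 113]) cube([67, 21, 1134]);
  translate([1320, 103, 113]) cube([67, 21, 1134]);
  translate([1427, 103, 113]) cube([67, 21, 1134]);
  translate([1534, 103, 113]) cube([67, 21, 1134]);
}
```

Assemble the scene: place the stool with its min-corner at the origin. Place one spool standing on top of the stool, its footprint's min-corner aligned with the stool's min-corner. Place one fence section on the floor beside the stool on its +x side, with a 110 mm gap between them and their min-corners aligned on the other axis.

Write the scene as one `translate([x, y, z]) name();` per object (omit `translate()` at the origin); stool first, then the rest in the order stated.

stool();
translate([0, 0, 434]) spool();
translate([388, 0, 0]) fence_section();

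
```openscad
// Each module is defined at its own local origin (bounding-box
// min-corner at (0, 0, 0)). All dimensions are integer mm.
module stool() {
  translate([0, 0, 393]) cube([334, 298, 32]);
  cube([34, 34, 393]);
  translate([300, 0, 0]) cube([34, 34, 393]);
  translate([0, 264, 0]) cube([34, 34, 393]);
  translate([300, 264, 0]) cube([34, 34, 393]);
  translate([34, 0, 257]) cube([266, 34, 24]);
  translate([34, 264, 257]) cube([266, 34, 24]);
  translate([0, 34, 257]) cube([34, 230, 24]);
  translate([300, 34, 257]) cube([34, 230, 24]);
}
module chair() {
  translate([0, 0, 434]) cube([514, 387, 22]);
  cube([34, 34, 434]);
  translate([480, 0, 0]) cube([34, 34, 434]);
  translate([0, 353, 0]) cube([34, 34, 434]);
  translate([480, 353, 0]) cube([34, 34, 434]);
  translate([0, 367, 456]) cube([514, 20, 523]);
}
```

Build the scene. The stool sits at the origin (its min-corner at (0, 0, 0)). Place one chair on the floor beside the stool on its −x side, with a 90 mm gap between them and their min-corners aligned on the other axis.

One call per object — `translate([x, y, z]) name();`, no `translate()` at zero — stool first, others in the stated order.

stool();
translate([-604, 0, 0]) chair();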